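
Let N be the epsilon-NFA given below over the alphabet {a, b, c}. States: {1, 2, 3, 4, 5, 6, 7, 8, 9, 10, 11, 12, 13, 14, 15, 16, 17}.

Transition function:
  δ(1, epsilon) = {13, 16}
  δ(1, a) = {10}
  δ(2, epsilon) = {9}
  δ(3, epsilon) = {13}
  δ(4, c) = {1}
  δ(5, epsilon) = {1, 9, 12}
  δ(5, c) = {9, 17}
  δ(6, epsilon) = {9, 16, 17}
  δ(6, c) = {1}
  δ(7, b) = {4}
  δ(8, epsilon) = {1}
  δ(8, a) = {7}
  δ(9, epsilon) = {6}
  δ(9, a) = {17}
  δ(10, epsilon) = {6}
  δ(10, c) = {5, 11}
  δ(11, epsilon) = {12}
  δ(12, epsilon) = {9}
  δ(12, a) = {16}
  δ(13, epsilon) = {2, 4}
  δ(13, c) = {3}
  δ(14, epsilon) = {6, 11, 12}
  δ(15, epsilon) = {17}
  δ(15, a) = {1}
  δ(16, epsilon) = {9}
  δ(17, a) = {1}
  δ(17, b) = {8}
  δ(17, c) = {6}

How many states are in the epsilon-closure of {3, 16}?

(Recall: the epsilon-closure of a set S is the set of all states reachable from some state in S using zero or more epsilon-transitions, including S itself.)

Start with {3, 16}.
From 3 via epsilon: add 13.
From 16 via epsilon: add 9.
From 9 via epsilon: add 6.
From 13 via epsilon: add 2, 4.
From 6 via epsilon: add 17.
epsilon-closure = {2, 3, 4, 6, 9, 13, 16, 17}, which has 8 states.

8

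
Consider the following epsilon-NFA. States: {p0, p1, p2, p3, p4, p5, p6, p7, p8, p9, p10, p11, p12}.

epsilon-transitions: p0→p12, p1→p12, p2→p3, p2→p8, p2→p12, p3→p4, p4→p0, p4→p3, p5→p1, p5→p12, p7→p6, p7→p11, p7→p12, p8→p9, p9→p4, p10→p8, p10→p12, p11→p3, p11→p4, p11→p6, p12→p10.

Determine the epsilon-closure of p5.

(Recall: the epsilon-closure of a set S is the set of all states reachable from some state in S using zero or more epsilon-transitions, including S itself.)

Start with {p5}.
From p5 via epsilon: add p1, p12.
From p12 via epsilon: add p10.
From p10 via epsilon: add p8.
From p8 via epsilon: add p9.
From p9 via epsilon: add p4.
From p4 via epsilon: add p0, p3.
No new states can be added; the closed set is {p0, p1, p3, p4, p5, p8, p9, p10, p12}.

{p0, p1, p3, p4, p5, p8, p9, p10, p12}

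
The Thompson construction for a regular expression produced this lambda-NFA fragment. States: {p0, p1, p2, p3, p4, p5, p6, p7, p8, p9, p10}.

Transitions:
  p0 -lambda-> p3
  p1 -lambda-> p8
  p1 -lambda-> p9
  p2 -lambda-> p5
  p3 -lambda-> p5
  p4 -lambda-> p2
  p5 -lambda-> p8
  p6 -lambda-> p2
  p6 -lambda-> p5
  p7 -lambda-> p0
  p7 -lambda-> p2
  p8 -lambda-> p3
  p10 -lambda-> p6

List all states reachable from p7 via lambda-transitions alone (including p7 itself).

Start with {p7}.
From p7 via lambda: add p0, p2.
From p0 via lambda: add p3.
From p2 via lambda: add p5.
From p5 via lambda: add p8.
No new states can be added; the closed set is {p0, p2, p3, p5, p7, p8}.

{p0, p2, p3, p5, p7, p8}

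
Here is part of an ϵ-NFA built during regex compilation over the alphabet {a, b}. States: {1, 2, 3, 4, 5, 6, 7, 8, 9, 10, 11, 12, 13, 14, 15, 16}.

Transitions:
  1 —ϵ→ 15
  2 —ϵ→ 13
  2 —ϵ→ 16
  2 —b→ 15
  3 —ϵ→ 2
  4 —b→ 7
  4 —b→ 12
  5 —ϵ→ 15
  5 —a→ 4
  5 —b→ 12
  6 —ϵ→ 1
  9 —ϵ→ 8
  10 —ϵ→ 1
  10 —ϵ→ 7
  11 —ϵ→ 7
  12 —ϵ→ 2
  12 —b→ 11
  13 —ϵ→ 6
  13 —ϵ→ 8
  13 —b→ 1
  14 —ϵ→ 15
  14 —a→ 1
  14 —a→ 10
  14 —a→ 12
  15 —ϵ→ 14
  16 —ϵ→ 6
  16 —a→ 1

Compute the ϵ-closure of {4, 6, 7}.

Start with {4, 6, 7}.
From 6 via ϵ: add 1.
From 1 via ϵ: add 15.
From 15 via ϵ: add 14.
No new states can be added; the closed set is {1, 4, 6, 7, 14, 15}.

{1, 4, 6, 7, 14, 15}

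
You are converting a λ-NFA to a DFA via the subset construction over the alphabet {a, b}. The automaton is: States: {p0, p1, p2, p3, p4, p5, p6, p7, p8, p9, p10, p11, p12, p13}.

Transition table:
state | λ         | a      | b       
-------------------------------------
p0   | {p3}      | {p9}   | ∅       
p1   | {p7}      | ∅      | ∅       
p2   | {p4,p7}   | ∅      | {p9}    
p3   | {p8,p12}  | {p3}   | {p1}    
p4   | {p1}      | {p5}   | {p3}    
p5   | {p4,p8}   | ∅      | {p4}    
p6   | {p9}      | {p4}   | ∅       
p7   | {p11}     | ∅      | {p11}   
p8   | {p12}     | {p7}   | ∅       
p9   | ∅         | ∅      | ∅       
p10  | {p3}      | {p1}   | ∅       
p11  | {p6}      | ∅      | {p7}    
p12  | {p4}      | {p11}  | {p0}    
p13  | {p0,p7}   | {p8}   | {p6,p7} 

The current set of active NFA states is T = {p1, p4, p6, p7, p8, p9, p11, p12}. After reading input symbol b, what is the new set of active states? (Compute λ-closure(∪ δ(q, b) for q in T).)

p4 on b → {p3}.
p7 on b → {p11}.
p11 on b → {p7}.
p12 on b → {p0}.
No b-transition from p1, p6, p8, p9.
Union after reading b: {p0, p3, p7, p11}.
Now take the λ-closure:
From p3 via λ: add p8, p12.
From p11 via λ: add p6.
From p6 via λ: add p9.
From p12 via λ: add p4.
From p4 via λ: add p1.
No new states can be added; the closed set is {p0, p1, p3, p4, p6, p7, p8, p9, p11, p12}.

{p0, p1, p3, p4, p6, p7, p8, p9, p11, p12}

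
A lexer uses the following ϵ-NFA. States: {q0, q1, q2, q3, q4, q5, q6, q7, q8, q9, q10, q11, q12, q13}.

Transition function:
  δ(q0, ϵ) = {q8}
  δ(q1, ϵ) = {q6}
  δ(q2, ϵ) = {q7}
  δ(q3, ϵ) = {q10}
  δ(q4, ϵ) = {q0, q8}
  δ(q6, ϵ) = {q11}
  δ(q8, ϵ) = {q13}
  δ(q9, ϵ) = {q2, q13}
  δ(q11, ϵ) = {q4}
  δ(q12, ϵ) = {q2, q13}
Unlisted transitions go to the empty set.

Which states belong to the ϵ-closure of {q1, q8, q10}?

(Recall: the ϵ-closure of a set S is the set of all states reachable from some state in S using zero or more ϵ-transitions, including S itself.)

Start with {q1, q8, q10}.
From q1 via ϵ: add q6.
From q8 via ϵ: add q13.
From q6 via ϵ: add q11.
From q11 via ϵ: add q4.
From q4 via ϵ: add q0.
No new states can be added; the closed set is {q0, q1, q4, q6, q8, q10, q11, q13}.

{q0, q1, q4, q6, q8, q10, q11, q13}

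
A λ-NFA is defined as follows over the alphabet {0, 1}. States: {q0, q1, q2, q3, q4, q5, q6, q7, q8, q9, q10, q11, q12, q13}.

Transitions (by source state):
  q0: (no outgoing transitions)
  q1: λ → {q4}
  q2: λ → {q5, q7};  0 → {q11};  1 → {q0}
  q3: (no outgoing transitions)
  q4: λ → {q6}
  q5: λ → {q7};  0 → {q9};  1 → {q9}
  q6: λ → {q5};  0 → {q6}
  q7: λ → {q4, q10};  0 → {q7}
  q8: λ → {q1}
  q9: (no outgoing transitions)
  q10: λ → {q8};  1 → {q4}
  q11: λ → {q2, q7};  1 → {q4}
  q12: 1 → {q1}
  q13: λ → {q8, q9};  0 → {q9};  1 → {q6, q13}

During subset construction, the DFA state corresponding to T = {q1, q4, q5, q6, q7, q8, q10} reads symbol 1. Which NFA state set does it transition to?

q5 on 1 → {q9}.
q10 on 1 → {q4}.
No 1-transition from q1, q4, q6, q7, q8.
Union after reading 1: {q4, q9}.
Now take the λ-closure:
From q4 via λ: add q6.
From q6 via λ: add q5.
From q5 via λ: add q7.
From q7 via λ: add q10.
From q10 via λ: add q8.
From q8 via λ: add q1.
No new states can be added; the closed set is {q1, q4, q5, q6, q7, q8, q9, q10}.

{q1, q4, q5, q6, q7, q8, q9, q10}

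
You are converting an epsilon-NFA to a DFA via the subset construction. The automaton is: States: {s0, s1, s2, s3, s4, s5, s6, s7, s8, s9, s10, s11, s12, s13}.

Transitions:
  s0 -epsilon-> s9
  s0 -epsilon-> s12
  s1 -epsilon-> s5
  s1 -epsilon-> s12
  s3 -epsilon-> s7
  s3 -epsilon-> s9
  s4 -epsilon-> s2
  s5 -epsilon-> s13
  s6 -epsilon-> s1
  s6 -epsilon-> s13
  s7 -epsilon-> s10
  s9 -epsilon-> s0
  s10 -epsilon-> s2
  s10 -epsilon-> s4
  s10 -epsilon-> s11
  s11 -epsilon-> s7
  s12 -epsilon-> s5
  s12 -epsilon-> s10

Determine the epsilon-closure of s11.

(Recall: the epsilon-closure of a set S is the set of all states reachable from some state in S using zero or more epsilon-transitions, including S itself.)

Start with {s11}.
From s11 via epsilon: add s7.
From s7 via epsilon: add s10.
From s10 via epsilon: add s2, s4.
No new states can be added; the closed set is {s2, s4, s7, s10, s11}.

{s2, s4, s7, s10, s11}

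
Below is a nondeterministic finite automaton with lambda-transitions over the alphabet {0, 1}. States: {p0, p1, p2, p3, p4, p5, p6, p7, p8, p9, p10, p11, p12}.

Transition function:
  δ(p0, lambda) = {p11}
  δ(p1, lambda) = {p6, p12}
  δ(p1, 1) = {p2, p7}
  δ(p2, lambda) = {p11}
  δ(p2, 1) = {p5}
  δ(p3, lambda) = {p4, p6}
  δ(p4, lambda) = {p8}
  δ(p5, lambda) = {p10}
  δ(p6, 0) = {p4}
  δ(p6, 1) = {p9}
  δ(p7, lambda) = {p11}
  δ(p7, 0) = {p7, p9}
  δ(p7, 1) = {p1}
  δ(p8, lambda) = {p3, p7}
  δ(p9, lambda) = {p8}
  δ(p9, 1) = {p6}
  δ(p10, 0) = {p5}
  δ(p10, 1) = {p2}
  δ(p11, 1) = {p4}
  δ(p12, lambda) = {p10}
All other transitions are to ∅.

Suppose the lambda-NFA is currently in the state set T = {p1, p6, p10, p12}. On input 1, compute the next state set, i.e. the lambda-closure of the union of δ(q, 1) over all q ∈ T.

{p2, p3, p4, p6, p7, p8, p9, p11}

p1 on 1 → {p2, p7}.
p6 on 1 → {p9}.
p10 on 1 → {p2}.
No 1-transition from p12.
Union after reading 1: {p2, p7, p9}.
Now take the lambda-closure:
From p2 via lambda: add p11.
From p9 via lambda: add p8.
From p8 via lambda: add p3.
From p3 via lambda: add p4, p6.
No new states can be added; the closed set is {p2, p3, p4, p6, p7, p8, p9, p11}.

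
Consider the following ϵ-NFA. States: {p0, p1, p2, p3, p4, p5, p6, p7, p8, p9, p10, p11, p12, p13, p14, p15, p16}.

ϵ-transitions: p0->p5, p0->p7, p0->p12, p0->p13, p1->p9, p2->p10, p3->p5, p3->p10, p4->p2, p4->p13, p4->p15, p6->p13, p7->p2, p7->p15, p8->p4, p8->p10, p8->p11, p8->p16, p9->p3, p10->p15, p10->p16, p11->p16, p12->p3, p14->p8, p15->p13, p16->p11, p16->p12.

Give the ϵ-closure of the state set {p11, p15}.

Start with {p11, p15}.
From p11 via ϵ: add p16.
From p15 via ϵ: add p13.
From p16 via ϵ: add p12.
From p12 via ϵ: add p3.
From p3 via ϵ: add p5, p10.
No new states can be added; the closed set is {p3, p5, p10, p11, p12, p13, p15, p16}.

{p3, p5, p10, p11, p12, p13, p15, p16}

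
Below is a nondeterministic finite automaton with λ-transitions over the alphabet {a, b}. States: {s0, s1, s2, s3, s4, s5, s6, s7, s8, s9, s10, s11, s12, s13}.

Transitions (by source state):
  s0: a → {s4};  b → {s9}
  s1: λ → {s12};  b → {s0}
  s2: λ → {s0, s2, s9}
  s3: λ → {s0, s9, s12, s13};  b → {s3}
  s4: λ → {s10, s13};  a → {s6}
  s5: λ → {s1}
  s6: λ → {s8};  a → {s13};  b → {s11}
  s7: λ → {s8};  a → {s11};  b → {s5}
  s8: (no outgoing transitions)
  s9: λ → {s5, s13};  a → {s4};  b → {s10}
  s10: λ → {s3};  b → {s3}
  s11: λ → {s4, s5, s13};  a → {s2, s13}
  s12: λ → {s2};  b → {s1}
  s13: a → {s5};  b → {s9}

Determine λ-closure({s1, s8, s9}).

{s0, s1, s2, s5, s8, s9, s12, s13}

Start with {s1, s8, s9}.
From s1 via λ: add s12.
From s9 via λ: add s5, s13.
From s12 via λ: add s2.
From s2 via λ: add s0.
No new states can be added; the closed set is {s0, s1, s2, s5, s8, s9, s12, s13}.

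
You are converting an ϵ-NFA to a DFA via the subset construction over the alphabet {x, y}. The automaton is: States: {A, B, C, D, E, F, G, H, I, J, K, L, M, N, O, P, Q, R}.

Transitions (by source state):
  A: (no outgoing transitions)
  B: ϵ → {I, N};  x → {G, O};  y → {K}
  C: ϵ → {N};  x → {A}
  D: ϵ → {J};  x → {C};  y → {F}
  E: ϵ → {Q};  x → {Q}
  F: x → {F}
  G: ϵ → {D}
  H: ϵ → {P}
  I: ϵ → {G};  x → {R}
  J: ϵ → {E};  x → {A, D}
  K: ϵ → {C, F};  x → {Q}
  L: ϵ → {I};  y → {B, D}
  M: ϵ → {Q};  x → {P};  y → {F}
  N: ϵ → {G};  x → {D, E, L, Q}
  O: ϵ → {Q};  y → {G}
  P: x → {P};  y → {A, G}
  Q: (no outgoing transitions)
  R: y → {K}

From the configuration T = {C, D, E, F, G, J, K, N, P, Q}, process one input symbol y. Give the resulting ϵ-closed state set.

{A, D, E, F, G, J, Q}

D on y → {F}.
P on y → {A, G}.
No y-transition from C, E, F, G, J, K, N, Q.
Union after reading y: {A, F, G}.
Now take the ϵ-closure:
From G via ϵ: add D.
From D via ϵ: add J.
From J via ϵ: add E.
From E via ϵ: add Q.
No new states can be added; the closed set is {A, D, E, F, G, J, Q}.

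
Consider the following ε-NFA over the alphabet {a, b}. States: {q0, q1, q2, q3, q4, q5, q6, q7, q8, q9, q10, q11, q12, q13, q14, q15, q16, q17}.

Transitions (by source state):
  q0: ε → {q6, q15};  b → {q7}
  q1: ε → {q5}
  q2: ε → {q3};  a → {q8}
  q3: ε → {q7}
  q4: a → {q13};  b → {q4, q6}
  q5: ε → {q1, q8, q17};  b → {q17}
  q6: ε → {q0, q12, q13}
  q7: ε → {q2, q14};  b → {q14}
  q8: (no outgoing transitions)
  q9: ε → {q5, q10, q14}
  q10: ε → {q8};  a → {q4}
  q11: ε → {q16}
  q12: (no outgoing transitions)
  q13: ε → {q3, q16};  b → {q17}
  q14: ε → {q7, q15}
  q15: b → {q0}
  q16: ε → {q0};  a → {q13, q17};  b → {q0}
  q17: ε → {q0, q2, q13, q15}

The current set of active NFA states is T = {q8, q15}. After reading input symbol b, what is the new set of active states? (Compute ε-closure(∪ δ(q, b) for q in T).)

q15 on b → {q0}.
No b-transition from q8.
Union after reading b: {q0}.
Now take the ε-closure:
From q0 via ε: add q6, q15.
From q6 via ε: add q12, q13.
From q13 via ε: add q3, q16.
From q3 via ε: add q7.
From q7 via ε: add q2, q14.
No new states can be added; the closed set is {q0, q2, q3, q6, q7, q12, q13, q14, q15, q16}.

{q0, q2, q3, q6, q7, q12, q13, q14, q15, q16}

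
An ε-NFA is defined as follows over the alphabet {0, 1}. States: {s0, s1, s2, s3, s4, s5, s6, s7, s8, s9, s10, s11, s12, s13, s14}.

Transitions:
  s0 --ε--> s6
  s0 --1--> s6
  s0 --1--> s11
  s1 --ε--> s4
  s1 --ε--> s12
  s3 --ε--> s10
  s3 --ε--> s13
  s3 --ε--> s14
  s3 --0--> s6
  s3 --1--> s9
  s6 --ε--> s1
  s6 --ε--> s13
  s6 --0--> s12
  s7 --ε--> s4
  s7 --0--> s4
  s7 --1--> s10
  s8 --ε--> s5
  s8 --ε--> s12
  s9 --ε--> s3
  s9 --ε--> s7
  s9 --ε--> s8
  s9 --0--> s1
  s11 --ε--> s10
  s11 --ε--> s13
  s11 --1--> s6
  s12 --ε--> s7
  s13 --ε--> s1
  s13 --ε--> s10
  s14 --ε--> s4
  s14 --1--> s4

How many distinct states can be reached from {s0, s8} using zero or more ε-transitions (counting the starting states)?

10

Start with {s0, s8}.
From s0 via ε: add s6.
From s8 via ε: add s5, s12.
From s6 via ε: add s1, s13.
From s12 via ε: add s7.
From s1 via ε: add s4.
From s13 via ε: add s10.
ε-closure = {s0, s1, s4, s5, s6, s7, s8, s10, s12, s13}, which has 10 states.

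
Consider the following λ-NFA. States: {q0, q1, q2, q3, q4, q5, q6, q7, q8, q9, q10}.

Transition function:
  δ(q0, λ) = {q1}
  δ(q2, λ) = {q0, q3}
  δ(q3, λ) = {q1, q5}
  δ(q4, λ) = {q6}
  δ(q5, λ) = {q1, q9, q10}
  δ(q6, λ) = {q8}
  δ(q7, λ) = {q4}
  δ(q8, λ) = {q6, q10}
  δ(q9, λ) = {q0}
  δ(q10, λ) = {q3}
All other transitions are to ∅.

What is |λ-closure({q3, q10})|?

6

Start with {q3, q10}.
From q3 via λ: add q1, q5.
From q5 via λ: add q9.
From q9 via λ: add q0.
λ-closure = {q0, q1, q3, q5, q9, q10}, which has 6 states.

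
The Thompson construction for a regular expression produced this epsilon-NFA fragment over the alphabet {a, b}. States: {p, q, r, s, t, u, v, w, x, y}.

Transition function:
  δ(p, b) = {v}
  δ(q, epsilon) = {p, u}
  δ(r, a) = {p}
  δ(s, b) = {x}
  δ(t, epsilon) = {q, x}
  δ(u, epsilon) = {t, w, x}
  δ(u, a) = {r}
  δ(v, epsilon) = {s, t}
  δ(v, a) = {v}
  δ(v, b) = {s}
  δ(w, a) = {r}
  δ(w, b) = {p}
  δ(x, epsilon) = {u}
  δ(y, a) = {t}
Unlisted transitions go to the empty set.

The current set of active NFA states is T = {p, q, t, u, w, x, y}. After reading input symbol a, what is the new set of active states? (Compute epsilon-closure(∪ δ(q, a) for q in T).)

u on a → {r}.
w on a → {r}.
y on a → {t}.
No a-transition from p, q, t, x.
Union after reading a: {r, t}.
Now take the epsilon-closure:
From t via epsilon: add q, x.
From q via epsilon: add p, u.
From u via epsilon: add w.
No new states can be added; the closed set is {p, q, r, t, u, w, x}.

{p, q, r, t, u, w, x}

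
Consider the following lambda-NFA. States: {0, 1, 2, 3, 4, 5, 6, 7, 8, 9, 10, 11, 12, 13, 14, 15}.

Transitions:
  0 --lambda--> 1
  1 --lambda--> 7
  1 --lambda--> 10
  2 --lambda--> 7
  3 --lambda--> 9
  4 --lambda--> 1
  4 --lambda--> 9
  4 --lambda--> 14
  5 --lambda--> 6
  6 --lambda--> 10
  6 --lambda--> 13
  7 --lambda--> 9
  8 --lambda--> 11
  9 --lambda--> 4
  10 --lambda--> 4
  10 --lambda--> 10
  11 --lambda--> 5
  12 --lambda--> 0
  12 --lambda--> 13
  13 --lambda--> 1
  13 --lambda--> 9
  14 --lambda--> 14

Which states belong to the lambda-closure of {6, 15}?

{1, 4, 6, 7, 9, 10, 13, 14, 15}

Start with {6, 15}.
From 6 via lambda: add 10, 13.
From 10 via lambda: add 4.
From 13 via lambda: add 1, 9.
From 1 via lambda: add 7.
From 4 via lambda: add 14.
No new states can be added; the closed set is {1, 4, 6, 7, 9, 10, 13, 14, 15}.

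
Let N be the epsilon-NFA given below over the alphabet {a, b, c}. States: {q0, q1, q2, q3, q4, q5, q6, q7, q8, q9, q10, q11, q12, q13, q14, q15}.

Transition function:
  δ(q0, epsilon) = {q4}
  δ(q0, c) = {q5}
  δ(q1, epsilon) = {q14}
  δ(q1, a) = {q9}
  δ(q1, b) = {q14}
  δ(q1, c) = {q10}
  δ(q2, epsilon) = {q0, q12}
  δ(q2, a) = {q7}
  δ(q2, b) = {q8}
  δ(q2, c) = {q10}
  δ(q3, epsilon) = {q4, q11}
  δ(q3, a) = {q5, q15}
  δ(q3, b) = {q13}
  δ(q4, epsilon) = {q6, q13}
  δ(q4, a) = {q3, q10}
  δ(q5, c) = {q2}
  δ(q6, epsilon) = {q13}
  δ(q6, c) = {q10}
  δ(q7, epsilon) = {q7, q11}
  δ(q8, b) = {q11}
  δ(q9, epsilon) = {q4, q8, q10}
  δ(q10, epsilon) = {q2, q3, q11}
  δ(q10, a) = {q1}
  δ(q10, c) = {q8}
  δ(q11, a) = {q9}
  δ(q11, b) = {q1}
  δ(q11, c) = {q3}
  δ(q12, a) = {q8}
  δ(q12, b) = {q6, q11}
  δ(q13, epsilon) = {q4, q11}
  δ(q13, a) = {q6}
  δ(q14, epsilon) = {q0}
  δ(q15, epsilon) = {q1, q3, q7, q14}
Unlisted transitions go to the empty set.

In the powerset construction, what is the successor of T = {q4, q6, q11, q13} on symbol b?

q11 on b → {q1}.
No b-transition from q4, q6, q13.
Union after reading b: {q1}.
Now take the epsilon-closure:
From q1 via epsilon: add q14.
From q14 via epsilon: add q0.
From q0 via epsilon: add q4.
From q4 via epsilon: add q6, q13.
From q13 via epsilon: add q11.
No new states can be added; the closed set is {q0, q1, q4, q6, q11, q13, q14}.

{q0, q1, q4, q6, q11, q13, q14}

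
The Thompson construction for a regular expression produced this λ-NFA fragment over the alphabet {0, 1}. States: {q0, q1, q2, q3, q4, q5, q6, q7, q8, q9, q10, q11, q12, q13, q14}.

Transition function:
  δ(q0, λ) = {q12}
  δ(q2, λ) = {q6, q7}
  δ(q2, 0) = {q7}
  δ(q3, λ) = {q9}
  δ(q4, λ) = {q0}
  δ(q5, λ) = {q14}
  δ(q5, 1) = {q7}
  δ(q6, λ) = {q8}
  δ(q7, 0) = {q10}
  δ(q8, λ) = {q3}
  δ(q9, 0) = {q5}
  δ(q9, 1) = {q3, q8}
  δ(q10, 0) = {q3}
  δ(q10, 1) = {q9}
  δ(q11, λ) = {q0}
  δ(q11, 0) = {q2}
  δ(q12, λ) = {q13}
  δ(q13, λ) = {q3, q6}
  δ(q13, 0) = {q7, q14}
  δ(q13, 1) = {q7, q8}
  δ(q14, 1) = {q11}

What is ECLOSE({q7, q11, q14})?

Start with {q7, q11, q14}.
From q11 via λ: add q0.
From q0 via λ: add q12.
From q12 via λ: add q13.
From q13 via λ: add q3, q6.
From q3 via λ: add q9.
From q6 via λ: add q8.
No new states can be added; the closed set is {q0, q3, q6, q7, q8, q9, q11, q12, q13, q14}.

{q0, q3, q6, q7, q8, q9, q11, q12, q13, q14}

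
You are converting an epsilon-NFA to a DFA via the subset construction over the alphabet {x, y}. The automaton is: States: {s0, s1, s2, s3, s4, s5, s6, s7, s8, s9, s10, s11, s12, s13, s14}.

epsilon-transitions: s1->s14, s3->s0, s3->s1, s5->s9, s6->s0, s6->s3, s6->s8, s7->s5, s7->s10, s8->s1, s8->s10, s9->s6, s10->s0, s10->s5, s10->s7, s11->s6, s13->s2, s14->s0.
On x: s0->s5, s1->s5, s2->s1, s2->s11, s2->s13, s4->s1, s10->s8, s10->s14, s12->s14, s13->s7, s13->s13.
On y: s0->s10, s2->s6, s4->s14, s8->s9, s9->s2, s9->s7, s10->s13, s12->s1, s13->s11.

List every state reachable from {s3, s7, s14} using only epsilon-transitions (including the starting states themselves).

{s0, s1, s3, s5, s6, s7, s8, s9, s10, s14}

Start with {s3, s7, s14}.
From s3 via epsilon: add s0, s1.
From s7 via epsilon: add s5, s10.
From s5 via epsilon: add s9.
From s9 via epsilon: add s6.
From s6 via epsilon: add s8.
No new states can be added; the closed set is {s0, s1, s3, s5, s6, s7, s8, s9, s10, s14}.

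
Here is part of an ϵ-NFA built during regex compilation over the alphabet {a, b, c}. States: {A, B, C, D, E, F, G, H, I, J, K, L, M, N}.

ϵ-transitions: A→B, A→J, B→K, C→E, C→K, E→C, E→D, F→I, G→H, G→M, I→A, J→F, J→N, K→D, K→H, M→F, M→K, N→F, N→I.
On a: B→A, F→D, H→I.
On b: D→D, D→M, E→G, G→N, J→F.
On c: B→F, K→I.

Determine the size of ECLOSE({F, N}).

9

Start with {F, N}.
From F via ϵ: add I.
From I via ϵ: add A.
From A via ϵ: add B, J.
From B via ϵ: add K.
From K via ϵ: add D, H.
ϵ-closure = {A, B, D, F, H, I, J, K, N}, which has 9 states.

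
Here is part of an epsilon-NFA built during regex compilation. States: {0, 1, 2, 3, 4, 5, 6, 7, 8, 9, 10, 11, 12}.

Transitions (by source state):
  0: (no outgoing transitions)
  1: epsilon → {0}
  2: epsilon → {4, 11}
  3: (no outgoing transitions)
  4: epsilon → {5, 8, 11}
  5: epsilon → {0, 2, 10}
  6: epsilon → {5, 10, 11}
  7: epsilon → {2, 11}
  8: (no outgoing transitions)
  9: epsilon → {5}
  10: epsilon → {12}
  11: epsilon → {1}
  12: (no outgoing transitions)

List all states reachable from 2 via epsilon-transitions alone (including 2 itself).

{0, 1, 2, 4, 5, 8, 10, 11, 12}

Start with {2}.
From 2 via epsilon: add 4, 11.
From 4 via epsilon: add 5, 8.
From 11 via epsilon: add 1.
From 1 via epsilon: add 0.
From 5 via epsilon: add 10.
From 10 via epsilon: add 12.
No new states can be added; the closed set is {0, 1, 2, 4, 5, 8, 10, 11, 12}.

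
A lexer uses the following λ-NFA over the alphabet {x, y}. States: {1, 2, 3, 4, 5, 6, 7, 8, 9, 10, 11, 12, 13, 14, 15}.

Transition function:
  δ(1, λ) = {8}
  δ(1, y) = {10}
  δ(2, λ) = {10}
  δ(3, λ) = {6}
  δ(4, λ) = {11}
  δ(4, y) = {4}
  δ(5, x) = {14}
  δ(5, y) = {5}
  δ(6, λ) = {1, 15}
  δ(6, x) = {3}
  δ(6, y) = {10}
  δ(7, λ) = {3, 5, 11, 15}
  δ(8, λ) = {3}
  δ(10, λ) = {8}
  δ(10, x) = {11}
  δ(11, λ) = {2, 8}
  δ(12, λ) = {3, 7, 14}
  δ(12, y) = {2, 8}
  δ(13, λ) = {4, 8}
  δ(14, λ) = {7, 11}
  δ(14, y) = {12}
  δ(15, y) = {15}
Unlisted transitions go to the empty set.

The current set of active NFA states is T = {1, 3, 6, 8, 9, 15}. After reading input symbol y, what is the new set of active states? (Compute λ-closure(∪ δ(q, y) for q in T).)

1 on y → {10}.
6 on y → {10}.
15 on y → {15}.
No y-transition from 3, 8, 9.
Union after reading y: {10, 15}.
Now take the λ-closure:
From 10 via λ: add 8.
From 8 via λ: add 3.
From 3 via λ: add 6.
From 6 via λ: add 1.
No new states can be added; the closed set is {1, 3, 6, 8, 10, 15}.

{1, 3, 6, 8, 10, 15}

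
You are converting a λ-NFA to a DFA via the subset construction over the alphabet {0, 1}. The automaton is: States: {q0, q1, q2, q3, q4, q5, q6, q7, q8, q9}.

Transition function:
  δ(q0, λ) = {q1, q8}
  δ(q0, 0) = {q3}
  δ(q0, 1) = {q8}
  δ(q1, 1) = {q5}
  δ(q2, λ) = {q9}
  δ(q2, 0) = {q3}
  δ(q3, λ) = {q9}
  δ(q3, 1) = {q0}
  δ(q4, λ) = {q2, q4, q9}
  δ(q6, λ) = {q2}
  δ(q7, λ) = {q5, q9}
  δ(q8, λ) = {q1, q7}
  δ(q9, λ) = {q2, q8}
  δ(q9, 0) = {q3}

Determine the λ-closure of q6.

{q1, q2, q5, q6, q7, q8, q9}

Start with {q6}.
From q6 via λ: add q2.
From q2 via λ: add q9.
From q9 via λ: add q8.
From q8 via λ: add q1, q7.
From q7 via λ: add q5.
No new states can be added; the closed set is {q1, q2, q5, q6, q7, q8, q9}.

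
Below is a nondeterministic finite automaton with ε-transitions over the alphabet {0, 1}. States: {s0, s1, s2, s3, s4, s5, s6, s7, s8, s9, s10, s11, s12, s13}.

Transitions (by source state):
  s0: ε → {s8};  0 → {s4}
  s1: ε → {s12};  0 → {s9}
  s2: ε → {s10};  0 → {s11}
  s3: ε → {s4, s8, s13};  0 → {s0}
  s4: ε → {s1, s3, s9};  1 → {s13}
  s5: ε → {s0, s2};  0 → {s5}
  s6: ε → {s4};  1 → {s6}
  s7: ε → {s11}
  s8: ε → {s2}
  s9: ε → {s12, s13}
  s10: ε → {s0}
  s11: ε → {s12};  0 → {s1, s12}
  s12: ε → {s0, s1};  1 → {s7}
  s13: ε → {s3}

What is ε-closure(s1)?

Start with {s1}.
From s1 via ε: add s12.
From s12 via ε: add s0.
From s0 via ε: add s8.
From s8 via ε: add s2.
From s2 via ε: add s10.
No new states can be added; the closed set is {s0, s1, s2, s8, s10, s12}.

{s0, s1, s2, s8, s10, s12}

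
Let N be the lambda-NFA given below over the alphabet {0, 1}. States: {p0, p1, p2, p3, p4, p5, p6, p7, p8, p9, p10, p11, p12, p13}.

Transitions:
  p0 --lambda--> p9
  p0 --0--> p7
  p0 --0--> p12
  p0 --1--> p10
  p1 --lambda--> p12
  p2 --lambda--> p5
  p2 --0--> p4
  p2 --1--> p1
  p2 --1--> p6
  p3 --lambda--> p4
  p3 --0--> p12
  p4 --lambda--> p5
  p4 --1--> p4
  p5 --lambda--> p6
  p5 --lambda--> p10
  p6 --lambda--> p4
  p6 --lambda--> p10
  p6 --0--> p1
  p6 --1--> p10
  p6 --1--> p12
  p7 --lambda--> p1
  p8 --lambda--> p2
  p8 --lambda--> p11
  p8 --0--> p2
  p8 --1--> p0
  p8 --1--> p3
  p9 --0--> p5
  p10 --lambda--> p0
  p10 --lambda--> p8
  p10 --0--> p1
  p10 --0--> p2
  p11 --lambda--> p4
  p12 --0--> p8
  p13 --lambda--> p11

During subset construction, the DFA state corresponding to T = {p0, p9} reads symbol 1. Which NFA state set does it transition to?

{p0, p2, p4, p5, p6, p8, p9, p10, p11}

p0 on 1 → {p10}.
No 1-transition from p9.
Union after reading 1: {p10}.
Now take the lambda-closure:
From p10 via lambda: add p0, p8.
From p0 via lambda: add p9.
From p8 via lambda: add p2, p11.
From p2 via lambda: add p5.
From p11 via lambda: add p4.
From p5 via lambda: add p6.
No new states can be added; the closed set is {p0, p2, p4, p5, p6, p8, p9, p10, p11}.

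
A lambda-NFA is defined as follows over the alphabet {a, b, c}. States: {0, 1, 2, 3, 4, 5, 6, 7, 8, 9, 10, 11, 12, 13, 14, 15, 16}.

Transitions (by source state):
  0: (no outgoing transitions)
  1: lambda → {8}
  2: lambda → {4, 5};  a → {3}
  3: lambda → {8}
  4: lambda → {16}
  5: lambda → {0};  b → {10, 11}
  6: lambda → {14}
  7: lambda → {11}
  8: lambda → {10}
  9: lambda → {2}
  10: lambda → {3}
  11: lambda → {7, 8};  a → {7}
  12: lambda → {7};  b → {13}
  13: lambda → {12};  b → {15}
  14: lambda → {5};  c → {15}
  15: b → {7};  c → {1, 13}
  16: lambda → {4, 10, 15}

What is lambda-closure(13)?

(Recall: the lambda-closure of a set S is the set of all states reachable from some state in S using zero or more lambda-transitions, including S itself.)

{3, 7, 8, 10, 11, 12, 13}

Start with {13}.
From 13 via lambda: add 12.
From 12 via lambda: add 7.
From 7 via lambda: add 11.
From 11 via lambda: add 8.
From 8 via lambda: add 10.
From 10 via lambda: add 3.
No new states can be added; the closed set is {3, 7, 8, 10, 11, 12, 13}.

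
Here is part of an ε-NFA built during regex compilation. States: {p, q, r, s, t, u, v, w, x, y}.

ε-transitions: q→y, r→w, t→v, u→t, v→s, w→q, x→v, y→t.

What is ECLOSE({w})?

Start with {w}.
From w via ε: add q.
From q via ε: add y.
From y via ε: add t.
From t via ε: add v.
From v via ε: add s.
No new states can be added; the closed set is {q, s, t, v, w, y}.

{q, s, t, v, w, y}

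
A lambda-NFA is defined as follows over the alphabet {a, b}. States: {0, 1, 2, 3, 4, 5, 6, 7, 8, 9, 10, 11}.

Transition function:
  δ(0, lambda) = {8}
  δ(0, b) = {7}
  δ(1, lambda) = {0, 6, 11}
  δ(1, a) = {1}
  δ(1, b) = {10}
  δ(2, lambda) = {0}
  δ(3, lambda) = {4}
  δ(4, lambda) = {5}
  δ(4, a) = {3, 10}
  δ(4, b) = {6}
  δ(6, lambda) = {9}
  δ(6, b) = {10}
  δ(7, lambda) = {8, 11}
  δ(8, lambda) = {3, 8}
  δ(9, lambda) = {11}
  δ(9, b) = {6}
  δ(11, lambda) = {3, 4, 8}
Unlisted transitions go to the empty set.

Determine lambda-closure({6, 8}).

{3, 4, 5, 6, 8, 9, 11}

Start with {6, 8}.
From 6 via lambda: add 9.
From 8 via lambda: add 3.
From 3 via lambda: add 4.
From 9 via lambda: add 11.
From 4 via lambda: add 5.
No new states can be added; the closed set is {3, 4, 5, 6, 8, 9, 11}.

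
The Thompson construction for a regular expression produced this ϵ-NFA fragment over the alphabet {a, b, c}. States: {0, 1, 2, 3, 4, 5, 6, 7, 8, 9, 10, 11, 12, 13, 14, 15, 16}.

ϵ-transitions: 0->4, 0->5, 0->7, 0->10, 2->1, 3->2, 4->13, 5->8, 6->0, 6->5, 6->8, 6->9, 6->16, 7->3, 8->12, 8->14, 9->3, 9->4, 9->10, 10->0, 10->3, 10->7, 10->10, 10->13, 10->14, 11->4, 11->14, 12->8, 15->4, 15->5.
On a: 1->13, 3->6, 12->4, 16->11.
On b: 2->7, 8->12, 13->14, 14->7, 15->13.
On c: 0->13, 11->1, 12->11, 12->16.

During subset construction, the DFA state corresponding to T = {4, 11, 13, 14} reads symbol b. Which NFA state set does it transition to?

{1, 2, 3, 7, 14}

13 on b → {14}.
14 on b → {7}.
No b-transition from 4, 11.
Union after reading b: {7, 14}.
Now take the ϵ-closure:
From 7 via ϵ: add 3.
From 3 via ϵ: add 2.
From 2 via ϵ: add 1.
No new states can be added; the closed set is {1, 2, 3, 7, 14}.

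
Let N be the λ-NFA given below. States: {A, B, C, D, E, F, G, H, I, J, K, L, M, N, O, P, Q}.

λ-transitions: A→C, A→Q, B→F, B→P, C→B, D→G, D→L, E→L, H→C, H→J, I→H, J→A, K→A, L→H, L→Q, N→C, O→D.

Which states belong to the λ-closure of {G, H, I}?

{A, B, C, F, G, H, I, J, P, Q}

Start with {G, H, I}.
From H via λ: add C, J.
From C via λ: add B.
From J via λ: add A.
From A via λ: add Q.
From B via λ: add F, P.
No new states can be added; the closed set is {A, B, C, F, G, H, I, J, P, Q}.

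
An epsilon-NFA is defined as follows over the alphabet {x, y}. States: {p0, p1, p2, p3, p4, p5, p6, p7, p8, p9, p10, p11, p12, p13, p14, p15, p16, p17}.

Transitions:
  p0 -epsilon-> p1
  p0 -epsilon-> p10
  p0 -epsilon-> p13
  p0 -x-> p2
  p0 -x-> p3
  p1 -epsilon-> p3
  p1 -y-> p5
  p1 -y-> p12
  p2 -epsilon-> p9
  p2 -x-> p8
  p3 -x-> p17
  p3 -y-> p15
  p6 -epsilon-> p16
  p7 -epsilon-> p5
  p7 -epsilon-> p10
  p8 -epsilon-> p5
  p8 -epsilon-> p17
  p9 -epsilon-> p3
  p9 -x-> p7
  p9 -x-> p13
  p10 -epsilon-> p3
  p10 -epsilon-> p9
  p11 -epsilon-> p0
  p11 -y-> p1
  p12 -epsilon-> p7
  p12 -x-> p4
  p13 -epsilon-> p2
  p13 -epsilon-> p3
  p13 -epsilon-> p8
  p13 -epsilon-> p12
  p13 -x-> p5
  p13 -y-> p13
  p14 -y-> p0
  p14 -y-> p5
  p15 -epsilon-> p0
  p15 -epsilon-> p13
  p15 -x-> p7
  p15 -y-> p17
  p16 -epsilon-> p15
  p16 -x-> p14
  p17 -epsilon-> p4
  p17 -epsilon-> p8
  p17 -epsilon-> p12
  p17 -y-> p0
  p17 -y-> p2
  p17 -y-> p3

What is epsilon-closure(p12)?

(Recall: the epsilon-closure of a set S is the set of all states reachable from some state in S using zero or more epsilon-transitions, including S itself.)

{p3, p5, p7, p9, p10, p12}

Start with {p12}.
From p12 via epsilon: add p7.
From p7 via epsilon: add p5, p10.
From p10 via epsilon: add p3, p9.
No new states can be added; the closed set is {p3, p5, p7, p9, p10, p12}.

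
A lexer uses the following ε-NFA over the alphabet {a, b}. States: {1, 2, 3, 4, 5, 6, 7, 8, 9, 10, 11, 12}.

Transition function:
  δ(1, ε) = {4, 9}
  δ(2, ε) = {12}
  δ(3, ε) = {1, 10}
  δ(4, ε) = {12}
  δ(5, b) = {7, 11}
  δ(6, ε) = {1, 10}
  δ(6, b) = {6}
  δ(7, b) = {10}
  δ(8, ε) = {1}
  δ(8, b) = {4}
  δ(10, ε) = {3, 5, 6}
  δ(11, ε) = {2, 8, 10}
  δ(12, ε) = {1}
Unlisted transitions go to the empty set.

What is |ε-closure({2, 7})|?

6

Start with {2, 7}.
From 2 via ε: add 12.
From 12 via ε: add 1.
From 1 via ε: add 4, 9.
ε-closure = {1, 2, 4, 7, 9, 12}, which has 6 states.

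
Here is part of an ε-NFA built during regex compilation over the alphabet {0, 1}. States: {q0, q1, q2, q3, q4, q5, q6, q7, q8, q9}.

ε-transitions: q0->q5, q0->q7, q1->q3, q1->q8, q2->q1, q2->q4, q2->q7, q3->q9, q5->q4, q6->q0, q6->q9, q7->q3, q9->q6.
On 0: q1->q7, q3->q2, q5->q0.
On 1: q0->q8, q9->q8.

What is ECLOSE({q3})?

Start with {q3}.
From q3 via ε: add q9.
From q9 via ε: add q6.
From q6 via ε: add q0.
From q0 via ε: add q5, q7.
From q5 via ε: add q4.
No new states can be added; the closed set is {q0, q3, q4, q5, q6, q7, q9}.

{q0, q3, q4, q5, q6, q7, q9}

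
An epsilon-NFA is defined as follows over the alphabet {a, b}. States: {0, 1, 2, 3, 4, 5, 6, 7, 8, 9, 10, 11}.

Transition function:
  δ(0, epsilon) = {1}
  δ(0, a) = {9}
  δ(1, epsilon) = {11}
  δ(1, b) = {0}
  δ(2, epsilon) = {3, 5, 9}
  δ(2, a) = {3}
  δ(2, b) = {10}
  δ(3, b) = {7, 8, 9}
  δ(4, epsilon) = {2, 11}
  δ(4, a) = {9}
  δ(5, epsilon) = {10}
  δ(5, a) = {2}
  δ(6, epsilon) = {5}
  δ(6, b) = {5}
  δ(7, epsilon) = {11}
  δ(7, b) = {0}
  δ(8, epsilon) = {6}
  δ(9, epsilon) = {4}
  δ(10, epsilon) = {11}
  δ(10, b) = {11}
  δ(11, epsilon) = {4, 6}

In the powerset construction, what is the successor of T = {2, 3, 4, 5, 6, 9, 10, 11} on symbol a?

2 on a → {3}.
4 on a → {9}.
5 on a → {2}.
No a-transition from 3, 6, 9, 10, 11.
Union after reading a: {2, 3, 9}.
Now take the epsilon-closure:
From 2 via epsilon: add 5.
From 9 via epsilon: add 4.
From 4 via epsilon: add 11.
From 5 via epsilon: add 10.
From 11 via epsilon: add 6.
No new states can be added; the closed set is {2, 3, 4, 5, 6, 9, 10, 11}.

{2, 3, 4, 5, 6, 9, 10, 11}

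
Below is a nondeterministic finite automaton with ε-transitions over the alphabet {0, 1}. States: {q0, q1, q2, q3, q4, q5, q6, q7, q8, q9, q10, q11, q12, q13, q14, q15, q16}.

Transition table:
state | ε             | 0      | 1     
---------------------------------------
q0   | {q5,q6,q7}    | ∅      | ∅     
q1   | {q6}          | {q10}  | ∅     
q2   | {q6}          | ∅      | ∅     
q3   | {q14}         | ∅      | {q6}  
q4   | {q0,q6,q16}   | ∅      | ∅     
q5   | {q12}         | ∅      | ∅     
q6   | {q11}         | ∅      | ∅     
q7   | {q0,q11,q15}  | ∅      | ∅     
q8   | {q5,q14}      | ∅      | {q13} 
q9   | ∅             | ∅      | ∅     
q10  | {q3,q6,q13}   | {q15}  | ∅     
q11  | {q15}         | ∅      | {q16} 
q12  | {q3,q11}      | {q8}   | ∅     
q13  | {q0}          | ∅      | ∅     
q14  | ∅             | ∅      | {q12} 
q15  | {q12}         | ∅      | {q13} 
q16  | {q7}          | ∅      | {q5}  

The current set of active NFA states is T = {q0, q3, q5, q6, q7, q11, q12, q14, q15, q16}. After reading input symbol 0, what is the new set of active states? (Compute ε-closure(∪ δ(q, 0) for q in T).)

{q3, q5, q8, q11, q12, q14, q15}

q12 on 0 → {q8}.
No 0-transition from q0, q3, q5, q6, q7, q11, q14, q15, q16.
Union after reading 0: {q8}.
Now take the ε-closure:
From q8 via ε: add q5, q14.
From q5 via ε: add q12.
From q12 via ε: add q3, q11.
From q11 via ε: add q15.
No new states can be added; the closed set is {q3, q5, q8, q11, q12, q14, q15}.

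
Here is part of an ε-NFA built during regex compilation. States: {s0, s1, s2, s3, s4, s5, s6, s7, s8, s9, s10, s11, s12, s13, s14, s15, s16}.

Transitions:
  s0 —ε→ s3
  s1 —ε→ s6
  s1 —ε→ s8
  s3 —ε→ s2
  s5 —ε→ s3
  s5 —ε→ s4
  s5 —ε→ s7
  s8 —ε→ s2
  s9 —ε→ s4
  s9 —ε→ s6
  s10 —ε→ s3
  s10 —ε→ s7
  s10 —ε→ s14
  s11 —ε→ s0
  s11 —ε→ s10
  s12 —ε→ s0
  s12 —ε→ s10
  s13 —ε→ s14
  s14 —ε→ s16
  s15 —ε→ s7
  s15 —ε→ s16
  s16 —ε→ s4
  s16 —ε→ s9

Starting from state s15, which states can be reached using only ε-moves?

{s4, s6, s7, s9, s15, s16}

Start with {s15}.
From s15 via ε: add s7, s16.
From s16 via ε: add s4, s9.
From s9 via ε: add s6.
No new states can be added; the closed set is {s4, s6, s7, s9, s15, s16}.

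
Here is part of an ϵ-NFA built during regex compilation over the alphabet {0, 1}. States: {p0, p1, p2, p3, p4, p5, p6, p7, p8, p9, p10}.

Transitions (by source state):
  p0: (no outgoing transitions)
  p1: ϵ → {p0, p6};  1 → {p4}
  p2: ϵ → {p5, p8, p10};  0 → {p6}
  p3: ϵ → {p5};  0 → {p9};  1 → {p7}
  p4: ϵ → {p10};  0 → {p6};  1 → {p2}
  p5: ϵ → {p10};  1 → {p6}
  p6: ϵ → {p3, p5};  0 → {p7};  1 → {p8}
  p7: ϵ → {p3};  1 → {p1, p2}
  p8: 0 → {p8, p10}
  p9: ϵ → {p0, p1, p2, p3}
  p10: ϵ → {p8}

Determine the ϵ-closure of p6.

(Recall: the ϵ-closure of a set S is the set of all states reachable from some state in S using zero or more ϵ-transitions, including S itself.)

{p3, p5, p6, p8, p10}

Start with {p6}.
From p6 via ϵ: add p3, p5.
From p5 via ϵ: add p10.
From p10 via ϵ: add p8.
No new states can be added; the closed set is {p3, p5, p6, p8, p10}.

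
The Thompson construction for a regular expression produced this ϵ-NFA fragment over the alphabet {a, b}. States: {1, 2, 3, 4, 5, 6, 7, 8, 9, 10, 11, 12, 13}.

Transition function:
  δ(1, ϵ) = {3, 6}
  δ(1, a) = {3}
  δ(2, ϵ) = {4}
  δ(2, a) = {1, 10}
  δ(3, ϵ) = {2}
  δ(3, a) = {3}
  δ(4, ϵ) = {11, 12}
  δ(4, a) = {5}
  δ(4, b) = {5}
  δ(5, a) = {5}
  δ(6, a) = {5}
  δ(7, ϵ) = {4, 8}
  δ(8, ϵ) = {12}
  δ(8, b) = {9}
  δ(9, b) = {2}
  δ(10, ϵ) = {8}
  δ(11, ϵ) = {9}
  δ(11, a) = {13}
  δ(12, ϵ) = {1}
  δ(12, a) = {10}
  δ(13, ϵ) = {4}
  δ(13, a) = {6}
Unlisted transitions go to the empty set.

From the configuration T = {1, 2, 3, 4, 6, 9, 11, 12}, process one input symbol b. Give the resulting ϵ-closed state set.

{1, 2, 3, 4, 5, 6, 9, 11, 12}

4 on b → {5}.
9 on b → {2}.
No b-transition from 1, 2, 3, 6, 11, 12.
Union after reading b: {2, 5}.
Now take the ϵ-closure:
From 2 via ϵ: add 4.
From 4 via ϵ: add 11, 12.
From 11 via ϵ: add 9.
From 12 via ϵ: add 1.
From 1 via ϵ: add 3, 6.
No new states can be added; the closed set is {1, 2, 3, 4, 5, 6, 9, 11, 12}.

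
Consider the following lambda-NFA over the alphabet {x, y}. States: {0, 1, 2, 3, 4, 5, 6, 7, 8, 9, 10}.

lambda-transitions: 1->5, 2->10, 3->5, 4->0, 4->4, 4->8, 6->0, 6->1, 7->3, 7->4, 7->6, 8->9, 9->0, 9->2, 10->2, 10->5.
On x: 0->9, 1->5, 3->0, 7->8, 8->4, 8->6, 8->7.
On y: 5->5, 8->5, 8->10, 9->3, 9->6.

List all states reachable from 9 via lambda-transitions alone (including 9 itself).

{0, 2, 5, 9, 10}

Start with {9}.
From 9 via lambda: add 0, 2.
From 2 via lambda: add 10.
From 10 via lambda: add 5.
No new states can be added; the closed set is {0, 2, 5, 9, 10}.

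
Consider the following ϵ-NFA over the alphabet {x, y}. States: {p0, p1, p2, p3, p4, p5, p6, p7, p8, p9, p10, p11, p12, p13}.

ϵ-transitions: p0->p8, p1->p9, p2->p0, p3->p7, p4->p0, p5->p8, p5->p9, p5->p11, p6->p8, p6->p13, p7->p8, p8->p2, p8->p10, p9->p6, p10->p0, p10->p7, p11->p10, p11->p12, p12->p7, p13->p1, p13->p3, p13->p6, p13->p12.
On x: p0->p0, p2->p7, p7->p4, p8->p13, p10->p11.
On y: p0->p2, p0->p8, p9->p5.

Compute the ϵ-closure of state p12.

{p0, p2, p7, p8, p10, p12}

Start with {p12}.
From p12 via ϵ: add p7.
From p7 via ϵ: add p8.
From p8 via ϵ: add p2, p10.
From p2 via ϵ: add p0.
No new states can be added; the closed set is {p0, p2, p7, p8, p10, p12}.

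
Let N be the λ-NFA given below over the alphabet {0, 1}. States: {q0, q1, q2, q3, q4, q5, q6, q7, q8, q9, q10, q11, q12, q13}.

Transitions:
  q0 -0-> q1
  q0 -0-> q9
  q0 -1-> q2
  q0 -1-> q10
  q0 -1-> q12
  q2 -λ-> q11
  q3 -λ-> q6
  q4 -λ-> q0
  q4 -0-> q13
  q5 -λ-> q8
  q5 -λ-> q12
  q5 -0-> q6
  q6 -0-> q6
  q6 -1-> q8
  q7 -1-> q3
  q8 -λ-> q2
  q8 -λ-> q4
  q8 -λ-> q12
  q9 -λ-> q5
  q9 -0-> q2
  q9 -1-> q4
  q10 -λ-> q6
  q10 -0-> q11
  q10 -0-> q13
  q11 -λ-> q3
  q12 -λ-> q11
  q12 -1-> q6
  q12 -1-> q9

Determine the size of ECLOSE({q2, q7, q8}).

9

Start with {q2, q7, q8}.
From q2 via λ: add q11.
From q8 via λ: add q4, q12.
From q4 via λ: add q0.
From q11 via λ: add q3.
From q3 via λ: add q6.
λ-closure = {q0, q2, q3, q4, q6, q7, q8, q11, q12}, which has 9 states.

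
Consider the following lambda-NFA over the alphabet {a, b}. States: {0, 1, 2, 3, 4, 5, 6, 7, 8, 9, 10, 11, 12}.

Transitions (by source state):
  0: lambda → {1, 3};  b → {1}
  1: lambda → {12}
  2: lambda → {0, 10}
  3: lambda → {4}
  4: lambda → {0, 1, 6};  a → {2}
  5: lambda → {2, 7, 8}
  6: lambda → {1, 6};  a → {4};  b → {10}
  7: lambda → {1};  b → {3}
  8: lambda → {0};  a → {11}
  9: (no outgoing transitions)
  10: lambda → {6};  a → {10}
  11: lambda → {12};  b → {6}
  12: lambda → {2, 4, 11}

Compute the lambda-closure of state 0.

Start with {0}.
From 0 via lambda: add 1, 3.
From 1 via lambda: add 12.
From 3 via lambda: add 4.
From 4 via lambda: add 6.
From 12 via lambda: add 2, 11.
From 2 via lambda: add 10.
No new states can be added; the closed set is {0, 1, 2, 3, 4, 6, 10, 11, 12}.

{0, 1, 2, 3, 4, 6, 10, 11, 12}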